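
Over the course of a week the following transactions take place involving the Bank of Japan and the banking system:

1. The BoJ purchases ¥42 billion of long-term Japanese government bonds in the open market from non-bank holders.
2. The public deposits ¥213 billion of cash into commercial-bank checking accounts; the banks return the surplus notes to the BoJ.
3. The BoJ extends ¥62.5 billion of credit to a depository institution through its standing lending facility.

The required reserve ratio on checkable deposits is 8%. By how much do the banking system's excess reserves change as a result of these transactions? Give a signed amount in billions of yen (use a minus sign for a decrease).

+¥297.1 billion

Asset purchase (from non-banks) ¥42 billion: reserves +¥42B, deposits +¥42B.
Currency deposit ¥213 billion: reserves +¥213B, deposits +¥213B.
Discount-window loan ¥62.5 billion: reserves +¥62.5B, deposits 0.
Totals: Δreserves = +¥317.5B, Δdeposits = +¥255B.
Δrequired reserves = 8% × +¥255B = +¥20.4B.
Δexcess reserves = Δreserves − Δrequired = +¥317.5B − (+¥20.4B) = +¥297.1 billion.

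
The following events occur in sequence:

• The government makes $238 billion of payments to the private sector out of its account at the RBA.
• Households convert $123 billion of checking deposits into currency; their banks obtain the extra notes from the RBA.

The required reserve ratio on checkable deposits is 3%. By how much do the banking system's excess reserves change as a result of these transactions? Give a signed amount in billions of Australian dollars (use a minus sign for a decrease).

Government spending $238 billion: reserves +$238B, deposits +$238B.
Currency withdrawal $123 billion: reserves −$123B, deposits −$123B.
Totals: Δreserves = +$115B, Δdeposits = +$115B.
Δrequired reserves = 3% × +$115B = +$3.45B.
Δexcess reserves = Δreserves − Δrequired = +$115B − (+$3.45B) = +$111.55 billion.

+$111.55 billion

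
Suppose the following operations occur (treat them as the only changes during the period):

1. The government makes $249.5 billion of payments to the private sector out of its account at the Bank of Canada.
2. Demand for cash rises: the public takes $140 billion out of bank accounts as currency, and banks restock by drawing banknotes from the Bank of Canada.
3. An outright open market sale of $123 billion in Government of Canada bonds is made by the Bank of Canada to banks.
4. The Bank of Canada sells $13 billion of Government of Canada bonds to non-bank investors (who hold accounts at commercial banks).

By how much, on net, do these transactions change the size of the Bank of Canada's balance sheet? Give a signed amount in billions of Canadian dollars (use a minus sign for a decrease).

Bank of Canada balance sheet:
  Assets:      Securities −$136B
  Liabilities: Bank reserves −$26.5B, Currency in circulation +$140B, Government deposits −$249.5B
Change in total Bank of Canada assets = -$136 billion.

-$136 billion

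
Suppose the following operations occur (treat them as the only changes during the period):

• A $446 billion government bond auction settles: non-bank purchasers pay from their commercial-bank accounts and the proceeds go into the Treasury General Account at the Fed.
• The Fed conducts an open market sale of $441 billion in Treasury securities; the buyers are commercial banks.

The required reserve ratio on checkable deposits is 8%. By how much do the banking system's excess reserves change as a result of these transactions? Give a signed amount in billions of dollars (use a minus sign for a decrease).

-$851.32 billion

Government account inflow $446 billion: reserves −$446B, deposits −$446B.
OMO sale (to banks) $441 billion: reserves −$441B, deposits 0.
Totals: Δreserves = −$887B, Δdeposits = −$446B.
Δrequired reserves = 8% × −$446B = −$35.68B.
Δexcess reserves = Δreserves − Δrequired = −$887B − (−$35.68B) = -$851.32 billion.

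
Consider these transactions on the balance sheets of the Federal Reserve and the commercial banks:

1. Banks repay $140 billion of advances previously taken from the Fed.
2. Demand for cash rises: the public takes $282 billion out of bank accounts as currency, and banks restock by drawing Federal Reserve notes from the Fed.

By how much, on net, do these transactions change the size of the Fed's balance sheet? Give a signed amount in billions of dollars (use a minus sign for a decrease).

Fed balance sheet:
  Assets:      Loans to banks −$140B
  Liabilities: Bank reserves −$422B, Currency in circulation +$282B
Change in total Fed assets = -$140 billion.

-$140 billion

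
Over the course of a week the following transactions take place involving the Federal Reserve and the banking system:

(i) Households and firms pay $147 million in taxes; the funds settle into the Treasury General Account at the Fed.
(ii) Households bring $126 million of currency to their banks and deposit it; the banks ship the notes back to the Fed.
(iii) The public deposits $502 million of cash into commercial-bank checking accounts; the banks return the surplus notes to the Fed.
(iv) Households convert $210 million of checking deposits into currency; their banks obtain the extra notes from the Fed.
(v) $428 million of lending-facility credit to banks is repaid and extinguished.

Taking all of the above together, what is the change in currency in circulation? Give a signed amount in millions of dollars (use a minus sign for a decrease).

Government account inflow $147 million: no currency enters or leaves circulation → 0.
Currency deposit $126 million: notes return to the central bank → −$126M.
Currency deposit $502 million: notes return to the central bank → −$502M.
Currency withdrawal $210 million: notes leave the central bank → +$210M.
Discount-window repayment $428 million: no currency enters or leaves circulation → 0.
Net: 0 − 126 − 502 + 210 + 0 = -$418 million.

-$418 million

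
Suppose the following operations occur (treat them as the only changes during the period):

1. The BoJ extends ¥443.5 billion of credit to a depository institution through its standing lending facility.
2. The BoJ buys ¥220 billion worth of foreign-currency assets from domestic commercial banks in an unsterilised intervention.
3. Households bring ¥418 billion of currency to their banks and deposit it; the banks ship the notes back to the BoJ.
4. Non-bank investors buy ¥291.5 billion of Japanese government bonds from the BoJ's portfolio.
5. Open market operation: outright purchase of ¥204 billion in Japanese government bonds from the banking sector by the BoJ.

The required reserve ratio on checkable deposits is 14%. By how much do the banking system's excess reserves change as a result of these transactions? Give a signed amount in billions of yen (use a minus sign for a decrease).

+¥976.29 billion

Discount-window loan ¥443.5 billion: reserves +¥443.5B, deposits 0.
FX purchase ¥220 billion: reserves +¥220B, deposits 0.
Currency deposit ¥418 billion: reserves +¥418B, deposits +¥418B.
Asset sale (to non-banks) ¥291.5 billion: reserves −¥291.5B, deposits −¥291.5B.
OMO purchase (from banks) ¥204 billion: reserves +¥204B, deposits 0.
Totals: Δreserves = +¥994B, Δdeposits = +¥126.5B.
Δrequired reserves = 14% × +¥126.5B = +¥17.71B.
Δexcess reserves = Δreserves − Δrequired = +¥994B − (+¥17.71B) = +¥976.29 billion.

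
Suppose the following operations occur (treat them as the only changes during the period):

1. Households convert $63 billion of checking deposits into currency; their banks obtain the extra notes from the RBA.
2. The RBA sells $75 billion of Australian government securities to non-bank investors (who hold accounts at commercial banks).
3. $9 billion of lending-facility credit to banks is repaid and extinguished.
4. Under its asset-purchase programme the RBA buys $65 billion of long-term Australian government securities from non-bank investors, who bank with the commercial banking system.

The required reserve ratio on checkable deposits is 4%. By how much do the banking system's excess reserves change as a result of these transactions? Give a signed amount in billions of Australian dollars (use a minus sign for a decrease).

-$79.08 billion

Currency withdrawal $63 billion: reserves −$63B, deposits −$63B.
Asset sale (to non-banks) $75 billion: reserves −$75B, deposits −$75B.
Discount-window repayment $9 billion: reserves −$9B, deposits 0.
Asset purchase (from non-banks) $65 billion: reserves +$65B, deposits +$65B.
Totals: Δreserves = −$82B, Δdeposits = −$73B.
Δrequired reserves = 4% × −$73B = −$2.92B.
Δexcess reserves = Δreserves − Δrequired = −$82B − (−$2.92B) = -$79.08 billion.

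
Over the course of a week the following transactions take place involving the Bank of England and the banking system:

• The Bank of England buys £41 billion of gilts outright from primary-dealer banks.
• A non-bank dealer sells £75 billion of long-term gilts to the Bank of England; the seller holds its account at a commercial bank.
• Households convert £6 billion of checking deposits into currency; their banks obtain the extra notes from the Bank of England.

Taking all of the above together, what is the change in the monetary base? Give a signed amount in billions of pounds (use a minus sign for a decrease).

+£116 billion

Bank of England balance sheet:
  Assets:      Securities +£116B
  Liabilities: Bank reserves +£110B, Currency in circulation +£6B
Commercial banking system:
  Assets:      Reserves at CB +£110B, Securities −£41B
  Liabilities: Checkable deposits +£69B
Monetary base = currency + reserves: +£6B + (+£110B) = +£116 billion.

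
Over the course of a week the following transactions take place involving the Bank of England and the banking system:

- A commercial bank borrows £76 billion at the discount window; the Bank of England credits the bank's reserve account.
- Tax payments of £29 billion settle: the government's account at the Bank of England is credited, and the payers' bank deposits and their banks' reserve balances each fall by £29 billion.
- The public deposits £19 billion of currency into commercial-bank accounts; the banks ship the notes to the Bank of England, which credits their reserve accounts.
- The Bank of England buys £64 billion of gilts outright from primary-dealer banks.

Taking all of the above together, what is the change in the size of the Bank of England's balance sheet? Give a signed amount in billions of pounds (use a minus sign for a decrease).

Discount-window loan £76 billion: a Bank of England asset is acquired → +£76B.
Government account inflow £29 billion: only the composition of liabilities changes → 0.
Currency deposit £19 billion: only the composition of liabilities changes → 0.
OMO purchase (from banks) £64 billion: a Bank of England asset is acquired → +£64B.
Net: 76 + 0 + 0 + 64 = +£140 billion.

+£140 billion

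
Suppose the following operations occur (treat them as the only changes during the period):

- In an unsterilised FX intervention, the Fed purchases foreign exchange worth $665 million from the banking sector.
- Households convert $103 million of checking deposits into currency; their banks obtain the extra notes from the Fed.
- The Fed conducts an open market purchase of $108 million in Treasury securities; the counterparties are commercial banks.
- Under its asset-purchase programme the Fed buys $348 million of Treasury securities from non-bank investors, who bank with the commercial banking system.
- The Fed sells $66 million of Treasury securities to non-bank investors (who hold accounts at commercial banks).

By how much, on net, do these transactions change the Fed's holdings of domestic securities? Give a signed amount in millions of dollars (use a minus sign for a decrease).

FX purchase $665 million: the Fed's securities portfolio is untouched → 0.
Currency withdrawal $103 million: the Fed's securities portfolio is untouched → 0.
OMO purchase (from banks) $108 million: securities added to the Fed's portfolio → +$108M.
Asset purchase (from non-banks) $348 million: securities added to the Fed's portfolio → +$348M.
Asset sale (to non-banks) $66 million: securities removed from the Fed's portfolio → −$66M.
Net: 0 + 0 + 108 + 348 − 66 = +$390 million.

+$390 million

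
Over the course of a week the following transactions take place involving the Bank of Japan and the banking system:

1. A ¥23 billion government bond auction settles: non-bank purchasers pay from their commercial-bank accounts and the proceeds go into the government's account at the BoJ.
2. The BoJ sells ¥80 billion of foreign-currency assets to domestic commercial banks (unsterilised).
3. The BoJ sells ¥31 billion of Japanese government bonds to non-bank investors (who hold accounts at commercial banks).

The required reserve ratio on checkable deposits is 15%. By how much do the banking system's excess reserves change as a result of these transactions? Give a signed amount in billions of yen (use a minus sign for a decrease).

Government account inflow ¥23 billion: reserves −¥23B, deposits −¥23B.
FX sale ¥80 billion: reserves −¥80B, deposits 0.
Asset sale (to non-banks) ¥31 billion: reserves −¥31B, deposits −¥31B.
Totals: Δreserves = −¥134B, Δdeposits = −¥54B.
Δrequired reserves = 15% × −¥54B = −¥8.1B.
Δexcess reserves = Δreserves − Δrequired = −¥134B − (−¥8.1B) = -¥125.9 billion.

-¥125.9 billion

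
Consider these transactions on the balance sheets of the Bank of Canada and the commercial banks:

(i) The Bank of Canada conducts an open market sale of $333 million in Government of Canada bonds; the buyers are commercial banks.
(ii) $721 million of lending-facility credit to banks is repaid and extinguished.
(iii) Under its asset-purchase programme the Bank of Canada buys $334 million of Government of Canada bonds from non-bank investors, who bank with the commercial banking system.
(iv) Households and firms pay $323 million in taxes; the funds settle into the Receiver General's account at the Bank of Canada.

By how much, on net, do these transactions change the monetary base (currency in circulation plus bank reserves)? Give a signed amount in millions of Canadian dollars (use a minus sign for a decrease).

-$1043 million

OMO sale (to banks) $333 million: Bank of Canada balance sheet contracts → −$333M.
Discount-window repayment $721 million: Bank of Canada balance sheet contracts → −$721M.
Asset purchase (from non-banks) $334 million: Bank of Canada balance sheet expands → +$334M.
Government account inflow $323 million: reserves shift to a non-base liability → −$323M.
Net: −333 − 721 + 334 − 323 = -$1043 million.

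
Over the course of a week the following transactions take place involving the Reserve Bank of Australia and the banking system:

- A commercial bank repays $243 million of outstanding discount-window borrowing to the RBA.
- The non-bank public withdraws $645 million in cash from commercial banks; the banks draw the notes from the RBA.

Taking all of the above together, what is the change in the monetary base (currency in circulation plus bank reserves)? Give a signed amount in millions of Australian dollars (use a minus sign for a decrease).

Discount-window repayment $243 million: RBA balance sheet contracts → −$243M.
Currency withdrawal $645 million: just a shift between currency and reserves — both are base money → 0.
Net: −243 + 0 = -$243 million.

-$243 million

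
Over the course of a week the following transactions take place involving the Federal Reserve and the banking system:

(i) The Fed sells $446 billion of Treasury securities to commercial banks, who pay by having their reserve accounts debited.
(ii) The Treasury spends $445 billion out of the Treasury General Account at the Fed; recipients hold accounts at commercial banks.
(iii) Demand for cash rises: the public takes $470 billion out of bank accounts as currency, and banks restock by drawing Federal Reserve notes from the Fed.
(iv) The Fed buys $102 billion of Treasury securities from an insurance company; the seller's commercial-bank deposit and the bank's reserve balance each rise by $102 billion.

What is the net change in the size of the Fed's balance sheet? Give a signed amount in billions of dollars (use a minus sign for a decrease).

OMO sale (to banks) $446 billion: a Fed asset is shed → −$446B.
Government spending $445 billion: only the composition of liabilities changes → 0.
Currency withdrawal $470 billion: only the composition of liabilities changes → 0.
Asset purchase (from non-banks) $102 billion: a Fed asset is acquired → +$102B.
Net: −446 + 0 + 0 + 102 = -$344 billion.

-$344 billion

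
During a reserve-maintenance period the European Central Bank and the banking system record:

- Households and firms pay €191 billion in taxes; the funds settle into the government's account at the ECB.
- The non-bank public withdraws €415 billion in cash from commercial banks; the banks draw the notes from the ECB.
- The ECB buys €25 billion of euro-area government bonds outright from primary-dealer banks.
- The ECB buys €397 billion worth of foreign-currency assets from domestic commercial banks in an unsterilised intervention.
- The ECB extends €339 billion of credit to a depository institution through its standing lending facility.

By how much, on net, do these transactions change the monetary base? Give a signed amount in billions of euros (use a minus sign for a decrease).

Government account inflow €191 billion: reserves shift to a non-base liability → −€191B.
Currency withdrawal €415 billion: just a shift between currency and reserves — both are base money → 0.
OMO purchase (from banks) €25 billion: ECB balance sheet expands → +€25B.
FX purchase €397 billion: ECB balance sheet expands → +€397B.
Discount-window loan €339 billion: ECB balance sheet expands → +€339B.
Net: −191 + 0 + 25 + 397 + 339 = +€570 billion.

+€570 billion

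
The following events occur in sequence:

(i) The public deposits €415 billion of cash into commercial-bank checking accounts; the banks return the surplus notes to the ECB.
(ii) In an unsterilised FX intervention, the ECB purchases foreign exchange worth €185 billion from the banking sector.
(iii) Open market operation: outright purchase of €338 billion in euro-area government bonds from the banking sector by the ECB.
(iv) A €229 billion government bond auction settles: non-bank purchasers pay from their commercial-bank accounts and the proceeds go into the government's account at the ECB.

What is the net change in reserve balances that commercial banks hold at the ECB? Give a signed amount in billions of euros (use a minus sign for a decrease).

ECB balance sheet:
  Assets:      Securities +€338B, Foreign assets +€185B
  Liabilities: Bank reserves +€709B, Currency in circulation −€415B, Government deposits +€229B
So the change in reserve balances that commercial banks hold at the ECB is +€709 billion.

+€709 billion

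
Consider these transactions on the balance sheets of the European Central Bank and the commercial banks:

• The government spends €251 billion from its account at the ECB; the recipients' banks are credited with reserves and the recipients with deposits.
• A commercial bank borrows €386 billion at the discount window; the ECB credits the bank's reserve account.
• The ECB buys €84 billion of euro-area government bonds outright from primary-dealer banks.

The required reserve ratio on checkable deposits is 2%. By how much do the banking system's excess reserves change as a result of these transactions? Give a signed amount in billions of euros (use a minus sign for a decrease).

+€715.98 billion

Government spending €251 billion: reserves +€251B, deposits +€251B.
Discount-window loan €386 billion: reserves +€386B, deposits 0.
OMO purchase (from banks) €84 billion: reserves +€84B, deposits 0.
Totals: Δreserves = +€721B, Δdeposits = +€251B.
Δrequired reserves = 2% × +€251B = +€5.02B.
Δexcess reserves = Δreserves − Δrequired = +€721B − (+€5.02B) = +€715.98 billion.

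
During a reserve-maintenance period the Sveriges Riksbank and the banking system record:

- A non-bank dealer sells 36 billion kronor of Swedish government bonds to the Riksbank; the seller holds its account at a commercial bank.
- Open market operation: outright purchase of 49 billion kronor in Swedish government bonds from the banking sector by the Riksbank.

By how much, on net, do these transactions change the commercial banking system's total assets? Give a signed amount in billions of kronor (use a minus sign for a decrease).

+36 billion

Riksbank balance sheet:
  Assets:      Securities +85B
  Liabilities: Bank reserves +85B
Commercial banking system:
  Assets:      Reserves at CB +85B, Securities −49B
  Liabilities: Checkable deposits +36B
Change in total bank assets = +36 billion.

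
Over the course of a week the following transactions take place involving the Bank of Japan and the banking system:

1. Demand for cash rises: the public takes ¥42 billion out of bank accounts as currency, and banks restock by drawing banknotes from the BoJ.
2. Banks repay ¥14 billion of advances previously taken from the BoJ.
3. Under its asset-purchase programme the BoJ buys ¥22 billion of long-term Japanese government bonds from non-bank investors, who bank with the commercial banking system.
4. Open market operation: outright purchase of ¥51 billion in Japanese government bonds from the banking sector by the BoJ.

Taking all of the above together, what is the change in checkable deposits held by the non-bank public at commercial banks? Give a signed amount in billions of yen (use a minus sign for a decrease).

Currency withdrawal ¥42 billion: non-bank counterparties' bank balances fall → −¥42B.
Discount-window repayment ¥14 billion: the counterparty is a bank, so public deposits are unchanged → 0.
Asset purchase (from non-banks) ¥22 billion: non-bank counterparties' bank balances rise → +¥22B.
OMO purchase (from banks) ¥51 billion: the counterparty is a bank, so public deposits are unchanged → 0.
Net: −42 + 0 + 22 + 0 = -¥20 billion.

-¥20 billion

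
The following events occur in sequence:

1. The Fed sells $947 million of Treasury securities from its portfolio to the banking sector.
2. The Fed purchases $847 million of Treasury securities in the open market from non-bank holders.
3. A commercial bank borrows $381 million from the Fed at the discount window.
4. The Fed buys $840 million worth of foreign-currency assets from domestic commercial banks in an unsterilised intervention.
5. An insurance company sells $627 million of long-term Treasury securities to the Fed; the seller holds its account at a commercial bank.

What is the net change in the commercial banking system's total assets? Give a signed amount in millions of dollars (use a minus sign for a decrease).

OMO sale (to banks) $947 million: just an asset swap on bank balance sheets → 0.
Asset purchase (from non-banks) $847 million: bank balance sheets expand → +$847M.
Discount-window loan $381 million: bank balance sheets expand → +$381M.
FX purchase $840 million: just an asset swap on bank balance sheets → 0.
Asset purchase (from non-banks) $627 million: bank balance sheets expand → +$627M.
Net: 0 + 847 + 381 + 0 + 627 = +$1855 million.

+$1855 million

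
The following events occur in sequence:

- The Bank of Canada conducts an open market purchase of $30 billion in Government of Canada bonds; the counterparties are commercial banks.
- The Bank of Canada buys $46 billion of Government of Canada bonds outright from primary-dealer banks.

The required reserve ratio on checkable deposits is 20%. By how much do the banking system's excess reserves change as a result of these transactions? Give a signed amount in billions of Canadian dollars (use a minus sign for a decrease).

OMO purchase (from banks) $30 billion: reserves +$30B, deposits 0.
OMO purchase (from banks) $46 billion: reserves +$46B, deposits 0.
Totals: Δreserves = +$76B, Δdeposits = 0.
Δrequired reserves = 20% × 0 = 0.
Δexcess reserves = Δreserves − Δrequired = +$76B − (0) = +$76 billion.

+$76 billion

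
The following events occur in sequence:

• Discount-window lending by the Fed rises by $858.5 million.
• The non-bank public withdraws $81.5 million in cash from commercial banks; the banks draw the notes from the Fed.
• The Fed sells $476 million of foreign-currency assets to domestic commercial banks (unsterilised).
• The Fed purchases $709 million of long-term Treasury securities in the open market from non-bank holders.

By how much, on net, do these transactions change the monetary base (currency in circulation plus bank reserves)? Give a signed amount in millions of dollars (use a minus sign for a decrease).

Discount-window loan $858.5 million: Fed balance sheet expands → +$858.5M.
Currency withdrawal $81.5 million: just a shift between currency and reserves — both are base money → 0.
FX sale $476 million: Fed balance sheet contracts → −$476M.
Asset purchase (from non-banks) $709 million: Fed balance sheet expands → +$709M.
Net: 858.5 + 0 − 476 + 709 = +$1091.5 million.

+$1091.5 million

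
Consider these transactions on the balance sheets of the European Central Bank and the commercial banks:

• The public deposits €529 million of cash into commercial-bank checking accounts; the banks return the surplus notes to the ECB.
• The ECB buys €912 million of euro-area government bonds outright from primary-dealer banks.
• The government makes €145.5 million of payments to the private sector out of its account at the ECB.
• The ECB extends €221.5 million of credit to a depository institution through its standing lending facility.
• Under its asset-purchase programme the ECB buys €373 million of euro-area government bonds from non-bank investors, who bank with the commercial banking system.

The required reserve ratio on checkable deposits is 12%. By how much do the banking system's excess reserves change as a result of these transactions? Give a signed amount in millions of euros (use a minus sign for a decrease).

Currency deposit €529 million: reserves +€529M, deposits +€529M.
OMO purchase (from banks) €912 million: reserves +€912M, deposits 0.
Government spending €145.5 million: reserves +€145.5M, deposits +€145.5M.
Discount-window loan €221.5 million: reserves +€221.5M, deposits 0.
Asset purchase (from non-banks) €373 million: reserves +€373M, deposits +€373M.
Totals: Δreserves = +€2181M, Δdeposits = +€1047.5M.
Δrequired reserves = 12% × +€1047.5M = +€125.7M.
Δexcess reserves = Δreserves − Δrequired = +€2181M − (+€125.7M) = +€2055.3 million.

+€2055.3 million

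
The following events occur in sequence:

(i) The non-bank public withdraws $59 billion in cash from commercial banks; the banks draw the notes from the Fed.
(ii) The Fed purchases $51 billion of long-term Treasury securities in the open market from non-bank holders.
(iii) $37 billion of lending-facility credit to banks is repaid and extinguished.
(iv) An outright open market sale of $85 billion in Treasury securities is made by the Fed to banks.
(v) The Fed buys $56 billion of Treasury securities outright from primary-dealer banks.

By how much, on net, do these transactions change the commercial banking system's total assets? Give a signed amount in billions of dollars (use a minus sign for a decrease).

-$45 billion

Currency withdrawal $59 billion: bank balance sheets shrink → −$59B.
Asset purchase (from non-banks) $51 billion: bank balance sheets expand → +$51B.
Discount-window repayment $37 billion: bank balance sheets shrink → −$37B.
OMO sale (to banks) $85 billion: just an asset swap on bank balance sheets → 0.
OMO purchase (from banks) $56 billion: just an asset swap on bank balance sheets → 0.
Net: −59 + 51 − 37 + 0 + 0 = -$45 billion.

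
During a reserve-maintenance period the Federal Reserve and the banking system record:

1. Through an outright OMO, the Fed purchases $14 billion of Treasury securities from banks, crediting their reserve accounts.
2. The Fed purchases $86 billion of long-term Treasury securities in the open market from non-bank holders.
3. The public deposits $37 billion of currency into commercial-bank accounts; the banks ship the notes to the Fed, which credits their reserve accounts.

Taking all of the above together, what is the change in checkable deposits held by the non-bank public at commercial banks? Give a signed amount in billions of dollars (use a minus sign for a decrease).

+$123 billion

Fed balance sheet:
  Assets:      Securities +$100B
  Liabilities: Bank reserves +$137B, Currency in circulation −$37B
Commercial banking system:
  Assets:      Reserves at CB +$137B, Securities −$14B
  Liabilities: Checkable deposits +$123B
So the change in checkable deposits held by the non-bank public at commercial banks is +$123 billion.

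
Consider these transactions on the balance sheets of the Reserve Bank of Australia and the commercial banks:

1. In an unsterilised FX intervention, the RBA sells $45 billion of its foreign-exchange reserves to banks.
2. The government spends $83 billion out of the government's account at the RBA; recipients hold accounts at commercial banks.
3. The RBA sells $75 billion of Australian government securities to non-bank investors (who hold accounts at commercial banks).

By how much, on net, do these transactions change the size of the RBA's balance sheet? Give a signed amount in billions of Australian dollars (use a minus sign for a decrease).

RBA balance sheet:
  Assets:      Securities −$75B, Foreign assets −$45B
  Liabilities: Bank reserves −$37B, Government deposits −$83B
Change in total RBA assets = -$120 billion.

-$120 billion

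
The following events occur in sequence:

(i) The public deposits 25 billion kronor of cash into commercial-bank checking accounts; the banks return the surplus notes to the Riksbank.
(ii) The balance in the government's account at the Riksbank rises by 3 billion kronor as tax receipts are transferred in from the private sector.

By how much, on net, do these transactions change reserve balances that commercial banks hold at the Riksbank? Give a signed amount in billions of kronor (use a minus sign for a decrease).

Riksbank balance sheet:
  Assets:      no change
  Liabilities: Bank reserves +22B, Currency in circulation −25B, Government deposits +3B
Commercial banking system:
  Assets:      Reserves at CB +22B
  Liabilities: Checkable deposits +22B
So the change in reserve balances that commercial banks hold at the Riksbank is +22 billion.

+22 billion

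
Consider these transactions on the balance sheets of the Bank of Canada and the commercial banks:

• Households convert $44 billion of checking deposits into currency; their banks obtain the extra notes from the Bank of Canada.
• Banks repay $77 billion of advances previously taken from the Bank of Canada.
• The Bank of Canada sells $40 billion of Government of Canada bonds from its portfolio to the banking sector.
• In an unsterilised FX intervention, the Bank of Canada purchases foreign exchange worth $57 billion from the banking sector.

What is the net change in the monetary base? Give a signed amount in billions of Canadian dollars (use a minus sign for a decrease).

Bank of Canada balance sheet:
  Assets:      Securities −$40B, Loans to banks −$77B, Foreign assets +$57B
  Liabilities: Bank reserves −$104B, Currency in circulation +$44B
Monetary base = currency + reserves: +$44B + (−$104B) = -$60 billion.

-$60 billion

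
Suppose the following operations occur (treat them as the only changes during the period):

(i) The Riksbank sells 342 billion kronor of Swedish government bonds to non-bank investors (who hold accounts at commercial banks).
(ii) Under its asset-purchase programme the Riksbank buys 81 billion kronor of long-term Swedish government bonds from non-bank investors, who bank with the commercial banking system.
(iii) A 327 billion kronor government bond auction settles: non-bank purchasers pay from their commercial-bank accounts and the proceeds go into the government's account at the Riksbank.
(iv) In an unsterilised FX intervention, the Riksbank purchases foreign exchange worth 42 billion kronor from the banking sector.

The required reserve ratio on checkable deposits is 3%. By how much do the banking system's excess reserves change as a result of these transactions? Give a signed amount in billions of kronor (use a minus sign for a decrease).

-528.36 billion

Asset sale (to non-banks) 342 billion kronor: reserves −342B, deposits −342B.
Asset purchase (from non-banks) 81 billion kronor: reserves +81B, deposits +81B.
Government account inflow 327 billion kronor: reserves −327B, deposits −327B.
FX purchase 42 billion kronor: reserves +42B, deposits 0.
Totals: Δreserves = −546B, Δdeposits = −588B.
Δrequired reserves = 3% × −588B = −17.64B.
Δexcess reserves = Δreserves − Δrequired = −546B − (−17.64B) = -528.36 billion.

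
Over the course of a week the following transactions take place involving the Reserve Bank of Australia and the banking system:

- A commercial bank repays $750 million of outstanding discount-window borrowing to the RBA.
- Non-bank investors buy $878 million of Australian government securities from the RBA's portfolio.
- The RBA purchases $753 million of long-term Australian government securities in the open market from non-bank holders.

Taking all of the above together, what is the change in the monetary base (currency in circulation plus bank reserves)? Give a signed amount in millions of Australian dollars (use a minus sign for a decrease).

RBA balance sheet:
  Assets:      Securities −$125M, Loans to banks −$750M
  Liabilities: Bank reserves −$875M
Commercial banking system:
  Assets:      Reserves at CB −$875M
  Liabilities: Checkable deposits −$125M, Borrowings from CB −$750M
Monetary base = currency + reserves: 0 + (−$875M) = -$875 million.

-$875 million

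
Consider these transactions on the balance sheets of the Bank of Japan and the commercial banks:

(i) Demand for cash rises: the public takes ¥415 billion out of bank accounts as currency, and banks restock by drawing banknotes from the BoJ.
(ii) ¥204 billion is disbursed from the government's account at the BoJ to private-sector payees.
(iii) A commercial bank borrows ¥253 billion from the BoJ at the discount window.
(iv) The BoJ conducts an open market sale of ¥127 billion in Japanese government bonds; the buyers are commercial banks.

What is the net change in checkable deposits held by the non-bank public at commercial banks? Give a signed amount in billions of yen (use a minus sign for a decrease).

-¥211 billion

Currency withdrawal ¥415 billion: non-bank counterparties' bank balances fall → −¥415B.
Government spending ¥204 billion: non-bank counterparties' bank balances rise → +¥204B.
Discount-window loan ¥253 billion: the counterparty is a bank, so public deposits are unchanged → 0.
OMO sale (to banks) ¥127 billion: the counterparty is a bank, so public deposits are unchanged → 0.
Net: −415 + 204 + 0 + 0 = -¥211 billion.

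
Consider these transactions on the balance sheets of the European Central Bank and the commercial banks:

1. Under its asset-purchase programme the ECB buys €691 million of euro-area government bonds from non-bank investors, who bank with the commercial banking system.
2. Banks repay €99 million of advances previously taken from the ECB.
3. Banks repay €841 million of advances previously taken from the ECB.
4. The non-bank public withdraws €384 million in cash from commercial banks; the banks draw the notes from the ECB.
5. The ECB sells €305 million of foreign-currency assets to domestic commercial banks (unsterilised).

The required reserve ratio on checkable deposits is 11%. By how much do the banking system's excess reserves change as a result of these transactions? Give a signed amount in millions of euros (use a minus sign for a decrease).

Asset purchase (from non-banks) €691 million: reserves +€691M, deposits +€691M.
Discount-window repayment €99 million: reserves −€99M, deposits 0.
Discount-window repayment €841 million: reserves −€841M, deposits 0.
Currency withdrawal €384 million: reserves −€384M, deposits −€384M.
FX sale €305 million: reserves −€305M, deposits 0.
Totals: Δreserves = −€938M, Δdeposits = +€307M.
Δrequired reserves = 11% × +€307M = +€33.77M.
Δexcess reserves = Δreserves − Δrequired = −€938M − (+€33.77M) = -€971.77 million.

-€971.77 million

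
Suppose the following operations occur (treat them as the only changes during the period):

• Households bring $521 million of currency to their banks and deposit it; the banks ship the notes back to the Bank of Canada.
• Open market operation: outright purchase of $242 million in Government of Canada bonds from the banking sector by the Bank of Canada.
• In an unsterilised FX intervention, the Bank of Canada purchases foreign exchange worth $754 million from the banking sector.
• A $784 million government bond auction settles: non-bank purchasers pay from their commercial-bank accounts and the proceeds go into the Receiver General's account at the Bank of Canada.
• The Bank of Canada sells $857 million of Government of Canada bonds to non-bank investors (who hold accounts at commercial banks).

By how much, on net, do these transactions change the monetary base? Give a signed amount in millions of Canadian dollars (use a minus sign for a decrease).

Bank of Canada balance sheet:
  Assets:      Securities −$615M, Foreign assets +$754M
  Liabilities: Bank reserves −$124M, Currency in circulation −$521M, Government deposits +$784M
Commercial banking system:
  Assets:      Reserves at CB −$124M, Securities −$242M, Foreign assets −$754M
  Liabilities: Checkable deposits −$1120M
Monetary base = currency + reserves: −$521M + (−$124M) = -$645 million.

-$645 million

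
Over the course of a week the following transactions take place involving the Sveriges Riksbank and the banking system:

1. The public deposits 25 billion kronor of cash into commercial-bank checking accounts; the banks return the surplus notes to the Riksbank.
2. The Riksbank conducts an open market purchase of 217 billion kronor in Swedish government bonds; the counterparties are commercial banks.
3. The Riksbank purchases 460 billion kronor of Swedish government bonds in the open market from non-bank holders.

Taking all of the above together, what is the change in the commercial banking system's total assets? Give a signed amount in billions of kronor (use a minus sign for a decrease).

Riksbank balance sheet:
  Assets:      Securities +677B
  Liabilities: Bank reserves +702B, Currency in circulation −25B
Commercial banking system:
  Assets:      Reserves at CB +702B, Securities −217B
  Liabilities: Checkable deposits +485B
Change in total bank assets = +485 billion.

+485 billion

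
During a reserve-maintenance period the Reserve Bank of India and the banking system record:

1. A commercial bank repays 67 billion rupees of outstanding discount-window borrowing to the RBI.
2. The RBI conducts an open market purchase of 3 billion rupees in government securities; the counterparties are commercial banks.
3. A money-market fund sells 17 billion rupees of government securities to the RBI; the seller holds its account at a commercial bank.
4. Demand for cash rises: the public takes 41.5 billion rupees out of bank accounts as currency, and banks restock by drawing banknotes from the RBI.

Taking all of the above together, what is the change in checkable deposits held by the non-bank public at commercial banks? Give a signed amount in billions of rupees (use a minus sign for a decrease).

RBI balance sheet:
  Assets:      Securities +20B, Loans to banks −67B
  Liabilities: Bank reserves −88.5B, Currency in circulation +41.5B
Commercial banking system:
  Assets:      Reserves at CB −88.5B, Securities −3B
  Liabilities: Checkable deposits −24.5B, Borrowings from CB −67B
So the change in checkable deposits held by the non-bank public at commercial banks is -24.5 billion.

-24.5 billion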